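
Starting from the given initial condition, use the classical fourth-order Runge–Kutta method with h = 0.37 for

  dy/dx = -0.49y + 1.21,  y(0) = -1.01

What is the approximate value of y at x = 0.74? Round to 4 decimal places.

RK4: k1 = f(x_n, y_n); k2 = f(x_n + h/2, y_n + (h/2)·k1); k3 = f(x_n + h/2, y_n + (h/2)·k2); k4 = f(x_n + h, y_n + h·k3); y_{n+1} = y_n + (h/6)·(k1 + 2k2 + 2k3 + k4).
x=0.000000, y=-1.010000:
  k1 = f(0.000000, -1.010000) = 1.704900
  k2 = f(0.185000, -0.694594) = 1.550351
  k3 = f(0.185000, -0.723185) = 1.564361
  k4 = f(0.370000, -0.431187) = 1.421281
  y ← -1.010000 + (0.37/6)·(k1 + 2k2 + 2k3 + k4) = -0.433071
x=0.370000, y=-0.433071:
  k1 = f(0.370000, -0.433071) = 1.422205
  k2 = f(0.555000, -0.169963) = 1.293282
  k3 = f(0.555000, -0.193814) = 1.304969
  k4 = f(0.740000, 0.049767) = 1.185614
  y ← -0.433071 + (0.37/6)·(k1 + 2k2 + 2k3 + k4) = 0.048195
y(0.74) ≈ 0.0482

0.0482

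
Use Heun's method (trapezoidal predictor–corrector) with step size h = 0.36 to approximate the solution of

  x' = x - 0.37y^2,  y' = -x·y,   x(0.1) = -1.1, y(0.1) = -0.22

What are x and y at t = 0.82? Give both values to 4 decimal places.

Heun on (x,y): k1 = f(t_n, state_n); k2 = f(t_n + h, state_n + h·k1); state_{n+1} = state_n + (h/2)·(k1 + k2).
0.100000: (-1.100000, -0.220000)
  k1 = (-1.117908, -0.242000)
  predictor → (-1.502447, -0.307120)
  k2 = (-1.537346, -0.461431)
  → (-1.577946, -0.346618)
0.460000: (-1.577946, -0.346618)
  k1 = (-1.622399, -0.546944)
  predictor → (-2.162009, -0.543517)
  k2 = (-2.271312, -1.175090)
  → (-2.278814, -0.656584)
(x(0.82), y(0.82)) ≈ (-2.2788, -0.6566)

-2.2788, -0.6566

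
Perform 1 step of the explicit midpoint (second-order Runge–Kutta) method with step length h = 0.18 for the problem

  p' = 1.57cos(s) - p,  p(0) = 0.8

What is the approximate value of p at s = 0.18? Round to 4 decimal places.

Midpoint: k1 = f(s_n, p_n); k2 = f(s_n + h/2, p_n + (h/2)·k1); p_{n+1} = p_n + h·k2.
s=0.000000, p=0.800000:
  k1 = f(0.000000, 0.800000) = 0.770000
  k2 = f(0.090000, 0.869300) = 0.694346
  p ← 0.800000 + 0.18·0.694346 = 0.924982
p(0.18) ≈ 0.9250

0.9250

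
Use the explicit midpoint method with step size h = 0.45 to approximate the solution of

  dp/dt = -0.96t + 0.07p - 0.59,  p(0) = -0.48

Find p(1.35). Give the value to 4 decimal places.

-2.2625

Midpoint: k1 = f(t_n, p_n); k2 = f(t_n + h/2, p_n + (h/2)·k1); p_{n+1} = p_n + h·k2.
t=0.000000, p=-0.480000:
  k1 = f(0.000000, -0.480000) = -0.623600
  k2 = f(0.225000, -0.620310) = -0.849422
  p ← -0.480000 + 0.45·(-0.849422) = -0.862240
t=0.450000, p=-0.862240:
  k1 = f(0.450000, -0.862240) = -1.082357
  k2 = f(0.675000, -1.105770) = -1.315404
  p ← -0.862240 + 0.45·(-1.315404) = -1.454172
t=0.900000, p=-1.454172:
  k1 = f(0.900000, -1.454172) = -1.555792
  k2 = f(1.125000, -1.804225) = -1.796296
  p ← -1.454172 + 0.45·(-1.796296) = -2.262505
p(1.35) ≈ -2.2625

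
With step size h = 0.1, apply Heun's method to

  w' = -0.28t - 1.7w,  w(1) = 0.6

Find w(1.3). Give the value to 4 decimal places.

0.2849

Heun: k1 = f(t_n, w_n); k2 = f(t_n + h, w_n + h·k1); w_{n+1} = w_n + (h/2)·(k1 + k2).
t=1.000000, w=0.600000:
  k1 = f(1.000000, 0.600000) = -1.300000
  k2 = f(1.100000, 0.470000) = -1.107000
  w ← 0.600000 + (0.1/2)·(-1.300000 + (-1.107000)) = 0.479650
t=1.100000, w=0.479650:
  k1 = f(1.100000, 0.479650) = -1.123405
  k2 = f(1.200000, 0.367309) = -0.960426
  w ← 0.479650 + (0.1/2)·(-1.123405 + (-0.960426)) = 0.375458
t=1.200000, w=0.375458:
  k1 = f(1.200000, 0.375458) = -0.974279
  k2 = f(1.300000, 0.278031) = -0.836652
  w ← 0.375458 + (0.1/2)·(-0.974279 + (-0.836652)) = 0.284912
w(1.3) ≈ 0.2849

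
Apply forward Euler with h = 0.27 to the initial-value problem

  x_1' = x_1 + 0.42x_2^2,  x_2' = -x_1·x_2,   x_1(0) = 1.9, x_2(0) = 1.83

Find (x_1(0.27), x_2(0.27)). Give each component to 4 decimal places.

Euler on (x_1,x_2): x_1_{n+1} = x_1_n + h·x_1', x_2_{n+1} = x_2_n + h·x_2'.
0.000000: (1.900000, 1.830000); f=(3.306538, -3.477000) → (2.792765, 0.891210)
(x_1(0.27), x_2(0.27)) ≈ (2.7928, 0.8912)

2.7928, 0.8912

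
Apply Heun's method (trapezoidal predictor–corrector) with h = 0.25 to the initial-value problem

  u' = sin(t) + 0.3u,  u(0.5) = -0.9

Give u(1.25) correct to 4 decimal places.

Heun: k1 = f(t_n, u_n); k2 = f(t_n + h, u_n + h·k1); u_{n+1} = u_n + (h/2)·(k1 + k2).
t=0.500000, u=-0.900000:
  k1 = f(0.500000, -0.900000) = 0.209426
  k2 = f(0.750000, -0.847644) = 0.427346
  u ← -0.900000 + (0.25/2)·(0.209426 + 0.427346) = -0.820404
t=0.750000, u=-0.820404:
  k1 = f(0.750000, -0.820404) = 0.435518
  k2 = f(1.000000, -0.711524) = 0.628014
  u ← -0.820404 + (0.25/2)·(0.435518 + 0.628014) = -0.687462
t=1.000000, u=-0.687462:
  k1 = f(1.000000, -0.687462) = 0.635232
  k2 = f(1.250000, -0.528654) = 0.790388
  u ← -0.687462 + (0.25/2)·(0.635232 + 0.790388) = -0.509260
u(1.25) ≈ -0.5093

-0.5093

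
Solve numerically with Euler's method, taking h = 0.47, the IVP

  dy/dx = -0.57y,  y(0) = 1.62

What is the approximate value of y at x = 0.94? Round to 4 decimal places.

Euler: y_{n+1} = y_n + h·f(x_n, y_n).
x=0.000000, y=1.620000: f=-0.923400 → y ← 1.620000 + 0.47·(-0.923400) = 1.186002
x=0.470000, y=1.186002: f=-0.676021 → y ← 1.186002 + 0.47·(-0.676021) = 0.868272
y(0.94) ≈ 0.8683

0.8683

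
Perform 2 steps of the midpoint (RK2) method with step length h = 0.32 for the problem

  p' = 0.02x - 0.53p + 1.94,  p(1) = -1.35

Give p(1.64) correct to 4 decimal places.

0.0993

Midpoint: k1 = f(x_n, p_n); k2 = f(x_n + h/2, p_n + (h/2)·k1); p_{n+1} = p_n + h·k2.
x=1.000000, p=-1.350000:
  k1 = f(1.000000, -1.350000) = 2.675500
  k2 = f(1.160000, -0.921920) = 2.451818
  p ← -1.350000 + 0.32·2.451818 = -0.565418
x=1.320000, p=-0.565418:
  k1 = f(1.320000, -0.565418) = 2.266072
  k2 = f(1.480000, -0.202847) = 2.077109
  p ← -0.565418 + 0.32·2.077109 = 0.099256
p(1.64) ≈ 0.0993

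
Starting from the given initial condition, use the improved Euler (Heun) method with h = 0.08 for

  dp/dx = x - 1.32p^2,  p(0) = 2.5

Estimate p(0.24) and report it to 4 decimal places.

Heun: k1 = f(x_n, p_n); k2 = f(x_n + h, p_n + h·k1); p_{n+1} = p_n + (h/2)·(k1 + k2).
x=0.000000, p=2.500000:
  k1 = f(0.000000, 2.500000) = -8.250000
  k2 = f(0.080000, 1.840000) = -4.388992
  p ← 2.500000 + (0.08/2)·(-8.250000 + (-4.388992)) = 1.994440
x=0.080000, p=1.994440:
  k1 = f(0.080000, 1.994440) = -5.170686
  k2 = f(0.160000, 1.580785) = -3.138525
  p ← 1.994440 + (0.08/2)·(-5.170686 + (-3.138525)) = 1.662072
x=0.160000, p=1.662072:
  k1 = f(0.160000, 1.662072) = -3.486478
  k2 = f(0.240000, 1.383154) = -2.285311
  p ← 1.662072 + (0.08/2)·(-3.486478 + (-2.285311)) = 1.431200
p(0.24) ≈ 1.4312

1.4312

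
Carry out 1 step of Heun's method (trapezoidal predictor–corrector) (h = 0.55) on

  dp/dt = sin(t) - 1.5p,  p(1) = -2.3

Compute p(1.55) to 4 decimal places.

-0.8698

Heun: k1 = f(t_n, p_n); k2 = f(t_n + h, p_n + h·k1); p_{n+1} = p_n + (h/2)·(k1 + k2).
t=1.000000, p=-2.300000:
  k1 = f(1.000000, -2.300000) = 4.291471
  k2 = f(1.550000, 0.060309) = 0.909320
  p ← -2.300000 + (0.55/2)·(4.291471 + 0.909320) = -0.869782
p(1.55) ≈ -0.8698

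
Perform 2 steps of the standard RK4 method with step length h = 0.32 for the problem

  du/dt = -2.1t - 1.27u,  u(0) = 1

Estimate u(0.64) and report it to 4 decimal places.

RK4: k1 = f(t_n, u_n); k2 = f(t_n + h/2, u_n + (h/2)·k1); k3 = f(t_n + h/2, u_n + (h/2)·k2); k4 = f(t_n + h, u_n + h·k3); u_{n+1} = u_n + (h/6)·(k1 + 2k2 + 2k3 + k4).
t=0.000000, u=1.000000:
  k1 = f(0.000000, 1.000000) = -1.270000
  k2 = f(0.160000, 0.796800) = -1.347936
  k3 = f(0.160000, 0.784330) = -1.332099
  k4 = f(0.320000, 0.573728) = -1.400635
  u ← 1.000000 + (0.32/6)·(k1 + 2k2 + 2k3 + k4) = 0.571696
t=0.320000, u=0.571696:
  k1 = f(0.320000, 0.571696) = -1.398054
  k2 = f(0.480000, 0.348007) = -1.449969
  k3 = f(0.480000, 0.339701) = -1.439420
  k4 = f(0.640000, 0.111081) = -1.485073
  u ← 0.571696 + (0.32/6)·(k1 + 2k2 + 2k3 + k4) = 0.109727
u(0.64) ≈ 0.1097

0.1097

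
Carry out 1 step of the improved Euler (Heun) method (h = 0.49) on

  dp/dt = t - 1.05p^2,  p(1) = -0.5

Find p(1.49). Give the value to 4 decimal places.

Heun: k1 = f(t_n, p_n); k2 = f(t_n + h, p_n + h·k1); p_{n+1} = p_n + (h/2)·(k1 + k2).
t=1.000000, p=-0.500000:
  k1 = f(1.000000, -0.500000) = 0.737500
  k2 = f(1.490000, -0.138625) = 1.469822
  p ← -0.500000 + (0.49/2)·(0.737500 + 1.469822) = 0.040794
p(1.49) ≈ 0.0408

0.0408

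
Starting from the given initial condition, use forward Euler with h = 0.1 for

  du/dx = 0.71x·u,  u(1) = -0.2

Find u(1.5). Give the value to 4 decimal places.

Euler: u_{n+1} = u_n + h·f(x_n, u_n).
x=1.000000, u=-0.200000: f=-0.142000 → u ← -0.200000 + 0.1·(-0.142000) = -0.214200
x=1.100000, u=-0.214200: f=-0.167290 → u ← -0.214200 + 0.1·(-0.167290) = -0.230929
x=1.200000, u=-0.230929: f=-0.196752 → u ← -0.230929 + 0.1·(-0.196752) = -0.250604
x=1.300000, u=-0.250604: f=-0.231308 → u ← -0.250604 + 0.1·(-0.231308) = -0.273735
x=1.400000, u=-0.273735: f=-0.272093 → u ← -0.273735 + 0.1·(-0.272093) = -0.300944
u(1.5) ≈ -0.3009

-0.3009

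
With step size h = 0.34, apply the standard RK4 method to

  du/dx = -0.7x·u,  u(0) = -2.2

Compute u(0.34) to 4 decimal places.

-2.1128

RK4: k1 = f(x_n, u_n); k2 = f(x_n + h/2, u_n + (h/2)·k1); k3 = f(x_n + h/2, u_n + (h/2)·k2); k4 = f(x_n + h, u_n + h·k3); u_{n+1} = u_n + (h/6)·(k1 + 2k2 + 2k3 + k4).
x=0.000000, u=-2.200000:
  k1 = f(0.000000, -2.200000) = 0.000000
  k2 = f(0.170000, -2.200000) = 0.261800
  k3 = f(0.170000, -2.155494) = 0.256504
  k4 = f(0.340000, -2.112789) = 0.502844
  u ← -2.200000 + (0.34/6)·(k1 + 2k2 + 2k3 + k4) = -2.112764
u(0.34) ≈ -2.1128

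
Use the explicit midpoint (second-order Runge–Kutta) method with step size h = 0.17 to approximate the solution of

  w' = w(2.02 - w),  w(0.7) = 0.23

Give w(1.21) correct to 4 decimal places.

Midpoint: k1 = f(t_n, w_n); k2 = f(t_n + h/2, w_n + (h/2)·k1); w_{n+1} = w_n + h·k2.
t=0.700000, w=0.230000:
  k1 = f(0.700000, 0.230000) = 0.411700
  k2 = f(0.785000, 0.264995) = 0.465067
  w ← 0.230000 + 0.17·0.465067 = 0.309061
t=0.870000, w=0.309061:
  k1 = f(0.870000, 0.309061) = 0.528785
  k2 = f(0.955000, 0.354008) = 0.589775
  w ← 0.309061 + 0.17·0.589775 = 0.409323
t=1.040000, w=0.409323:
  k1 = f(1.040000, 0.409323) = 0.659287
  k2 = f(1.125000, 0.465362) = 0.723470
  w ← 0.409323 + 0.17·0.723470 = 0.532313
w(1.21) ≈ 0.5323

0.5323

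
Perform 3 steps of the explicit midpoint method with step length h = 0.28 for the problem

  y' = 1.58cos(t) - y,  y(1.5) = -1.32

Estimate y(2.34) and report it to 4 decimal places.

Midpoint: k1 = f(t_n, y_n); k2 = f(t_n + h/2, y_n + (h/2)·k1); y_{n+1} = y_n + h·k2.
t=1.500000, y=-1.320000:
  k1 = f(1.500000, -1.320000) = 1.431765
  k2 = f(1.640000, -1.119553) = 1.010298
  y ← -1.320000 + 0.28·1.010298 = -1.037116
t=1.780000, y=-1.037116:
  k1 = f(1.780000, -1.037116) = 0.708980
  k2 = f(1.920000, -0.937859) = 0.397263
  y ← -1.037116 + 0.28·0.397263 = -0.925883
t=2.060000, y=-0.925883:
  k1 = f(2.060000, -0.925883) = 0.183404
  k2 = f(2.200000, -0.900206) = -0.029625
  y ← -0.925883 + 0.28·(-0.029625) = -0.934178
y(2.34) ≈ -0.9342

-0.9342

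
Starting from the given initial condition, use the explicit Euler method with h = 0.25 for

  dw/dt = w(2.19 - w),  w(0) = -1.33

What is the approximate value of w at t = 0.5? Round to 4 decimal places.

Euler: w_{n+1} = w_n + h·f(t_n, w_n).
t=0.000000, w=-1.330000: f=-4.681600 → w ← -1.330000 + 0.25·(-4.681600) = -2.500400
t=0.250000, w=-2.500400: f=-11.727876 → w ← -2.500400 + 0.25·(-11.727876) = -5.432369
w(0.5) ≈ -5.4324

-5.4324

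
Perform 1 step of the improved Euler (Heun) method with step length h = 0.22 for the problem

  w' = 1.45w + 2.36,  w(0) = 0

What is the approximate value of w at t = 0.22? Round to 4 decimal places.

0.6020

Heun: k1 = f(t_n, w_n); k2 = f(t_n + h, w_n + h·k1); w_{n+1} = w_n + (h/2)·(k1 + k2).
t=0.000000, w=0.000000:
  k1 = f(0.000000, 0.000000) = 2.360000
  k2 = f(0.220000, 0.519200) = 3.112840
  w ← 0.000000 + (0.22/2)·(2.360000 + 3.112840) = 0.602012
w(0.22) ≈ 0.6020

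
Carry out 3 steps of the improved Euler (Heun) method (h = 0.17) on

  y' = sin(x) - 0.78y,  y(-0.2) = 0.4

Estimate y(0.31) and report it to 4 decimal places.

0.3005

Heun: k1 = f(x_n, y_n); k2 = f(x_n + h, y_n + h·k1); y_{n+1} = y_n + (h/2)·(k1 + k2).
x=-0.200000, y=0.400000:
  k1 = f(-0.200000, 0.400000) = -0.510669
  k2 = f(-0.030000, 0.313186) = -0.274281
  y ← 0.400000 + (0.17/2)·(-0.510669 + (-0.274281)) = 0.333279
x=-0.030000, y=0.333279:
  k1 = f(-0.030000, 0.333279) = -0.289953
  k2 = f(0.140000, 0.283987) = -0.081967
  y ← 0.333279 + (0.17/2)·(-0.289953 + (-0.081967)) = 0.301666
x=0.140000, y=0.301666:
  k1 = f(0.140000, 0.301666) = -0.095756
  k2 = f(0.310000, 0.285387) = 0.082456
  y ← 0.301666 + (0.17/2)·(-0.095756 + 0.082456) = 0.300536
y(0.31) ≈ 0.3005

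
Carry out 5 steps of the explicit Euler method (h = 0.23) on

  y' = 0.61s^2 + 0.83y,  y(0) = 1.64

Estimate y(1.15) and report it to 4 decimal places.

Euler: y_{n+1} = y_n + h·f(s_n, y_n).
s=0.000000, y=1.640000: f=1.361200 → y ← 1.640000 + 0.23·1.361200 = 1.953076
s=0.230000, y=1.953076: f=1.653322 → y ← 1.953076 + 0.23·1.653322 = 2.333340
s=0.460000, y=2.333340: f=2.065748 → y ← 2.333340 + 0.23·2.065748 = 2.808462
s=0.690000, y=2.808462: f=2.621445 → y ← 2.808462 + 0.23·2.621445 = 3.411394
s=0.920000, y=3.411394: f=3.347761 → y ← 3.411394 + 0.23·3.347761 = 4.181380
y(1.15) ≈ 4.1814

4.1814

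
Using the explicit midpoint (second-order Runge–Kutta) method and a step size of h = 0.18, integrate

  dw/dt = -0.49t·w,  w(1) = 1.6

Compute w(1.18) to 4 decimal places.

1.4530

Midpoint: k1 = f(t_n, w_n); k2 = f(t_n + h/2, w_n + (h/2)·k1); w_{n+1} = w_n + h·k2.
t=1.000000, w=1.600000:
  k1 = f(1.000000, 1.600000) = -0.784000
  k2 = f(1.090000, 1.529440) = -0.816874
  w ← 1.600000 + 0.18·(-0.816874) = 1.452963
w(1.18) ≈ 1.4530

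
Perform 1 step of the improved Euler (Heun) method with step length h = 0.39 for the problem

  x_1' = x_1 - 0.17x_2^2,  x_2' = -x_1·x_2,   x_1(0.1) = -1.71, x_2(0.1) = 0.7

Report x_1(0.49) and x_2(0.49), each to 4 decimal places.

Heun on (x_1,x_2): k1 = f(x_n, state_n); k2 = f(x_n + h, state_n + h·k1); state_{n+1} = state_n + (h/2)·(k1 + k2).
0.100000: (-1.710000, 0.700000)
  k1 = (-1.793300, 1.197000)
  predictor → (-2.409387, 1.166830)
  k2 = (-2.640841, 2.811345)
  → (-2.574657, 1.481627)
(x_1(0.49), x_2(0.49)) ≈ (-2.5747, 1.4816)

-2.5747, 1.4816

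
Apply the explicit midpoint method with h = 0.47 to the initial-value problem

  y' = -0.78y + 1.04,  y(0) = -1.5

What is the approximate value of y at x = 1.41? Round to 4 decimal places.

Midpoint: k1 = f(x_n, y_n); k2 = f(x_n + h/2, y_n + (h/2)·k1); y_{n+1} = y_n + h·k2.
x=0.000000, y=-1.500000:
  k1 = f(0.000000, -1.500000) = 2.210000
  k2 = f(0.235000, -0.980650) = 1.804907
  y ← -1.500000 + 0.47·1.804907 = -0.651694
x=0.470000, y=-0.651694:
  k1 = f(0.470000, -0.651694) = 1.548321
  k2 = f(0.705000, -0.287838) = 1.264514
  y ← -0.651694 + 0.47·1.264514 = -0.057372
x=0.940000, y=-0.057372:
  k1 = f(0.940000, -0.057372) = 1.084750
  k2 = f(1.175000, 0.197544) = 0.885916
  y ← -0.057372 + 0.47·0.885916 = 0.359008
y(1.41) ≈ 0.3590

0.3590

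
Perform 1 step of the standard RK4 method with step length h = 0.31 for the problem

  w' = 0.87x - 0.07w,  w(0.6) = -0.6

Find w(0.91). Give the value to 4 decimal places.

RK4: k1 = f(x_n, w_n); k2 = f(x_n + h/2, w_n + (h/2)·k1); k3 = f(x_n + h/2, w_n + (h/2)·k2); k4 = f(x_n + h, w_n + h·k3); w_{n+1} = w_n + (h/6)·(k1 + 2k2 + 2k3 + k4).
x=0.600000, w=-0.600000:
  k1 = f(0.600000, -0.600000) = 0.564000
  k2 = f(0.755000, -0.512580) = 0.692731
  k3 = f(0.755000, -0.492627) = 0.691334
  k4 = f(0.910000, -0.385686) = 0.818698
  w ← -0.600000 + (0.31/6)·(k1 + 2k2 + 2k3 + k4) = -0.385541
w(0.91) ≈ -0.3855

-0.3855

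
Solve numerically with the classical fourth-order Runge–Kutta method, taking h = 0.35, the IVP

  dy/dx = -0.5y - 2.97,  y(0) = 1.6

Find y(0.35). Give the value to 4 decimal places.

0.3895

RK4: k1 = f(x_n, y_n); k2 = f(x_n + h/2, y_n + (h/2)·k1); k3 = f(x_n + h/2, y_n + (h/2)·k2); k4 = f(x_n + h, y_n + h·k3); y_{n+1} = y_n + (h/6)·(k1 + 2k2 + 2k3 + k4).
x=0.000000, y=1.600000:
  k1 = f(0.000000, 1.600000) = -3.770000
  k2 = f(0.175000, 0.940250) = -3.440125
  k3 = f(0.175000, 0.997978) = -3.468989
  k4 = f(0.350000, 0.385854) = -3.162927
  y ← 1.600000 + (0.35/6)·(k1 + 2k2 + 2k3 + k4) = 0.389516
y(0.35) ≈ 0.3895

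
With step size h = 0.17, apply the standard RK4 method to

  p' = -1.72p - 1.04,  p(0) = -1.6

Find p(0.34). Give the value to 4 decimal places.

-1.1593

RK4: k1 = f(t_n, p_n); k2 = f(t_n + h/2, p_n + (h/2)·k1); k3 = f(t_n + h/2, p_n + (h/2)·k2); k4 = f(t_n + h, p_n + h·k3); p_{n+1} = p_n + (h/6)·(k1 + 2k2 + 2k3 + k4).
t=0.000000, p=-1.600000:
  k1 = f(0.000000, -1.600000) = 1.712000
  k2 = f(0.085000, -1.454480) = 1.461706
  k3 = f(0.085000, -1.475755) = 1.498299
  k4 = f(0.170000, -1.345289) = 1.273897
  p ← -1.600000 + (0.17/6)·(k1 + 2k2 + 2k3 + k4) = -1.347666
t=0.170000, p=-1.347666:
  k1 = f(0.170000, -1.347666) = 1.277986
  k2 = f(0.255000, -1.239037) = 1.091144
  k3 = f(0.255000, -1.254919) = 1.118460
  k4 = f(0.340000, -1.157528) = 0.950948
  p ← -1.347666 + (0.17/6)·(k1 + 2k2 + 2k3 + k4) = -1.159302
p(0.34) ≈ -1.1593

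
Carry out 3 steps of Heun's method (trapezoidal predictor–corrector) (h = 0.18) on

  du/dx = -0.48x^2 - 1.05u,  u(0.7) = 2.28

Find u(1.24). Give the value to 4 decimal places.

Heun: k1 = f(x_n, u_n); k2 = f(x_n + h, u_n + h·k1); u_{n+1} = u_n + (h/2)·(k1 + k2).
x=0.700000, u=2.280000:
  k1 = f(0.700000, 2.280000) = -2.629200
  k2 = f(0.880000, 1.806744) = -2.268793
  u ← 2.280000 + (0.18/2)·(-2.629200 + (-2.268793)) = 1.839181
x=0.880000, u=1.839181:
  k1 = f(0.880000, 1.839181) = -2.302852
  k2 = f(1.060000, 1.424667) = -2.035229
  u ← 1.839181 + (0.18/2)·(-2.302852 + (-2.035229)) = 1.448753
x=1.060000, u=1.448753:
  k1 = f(1.060000, 1.448753) = -2.060519
  k2 = f(1.240000, 1.077860) = -1.869801
  u ← 1.448753 + (0.18/2)·(-2.060519 + (-1.869801)) = 1.095025
u(1.24) ≈ 1.0950

1.0950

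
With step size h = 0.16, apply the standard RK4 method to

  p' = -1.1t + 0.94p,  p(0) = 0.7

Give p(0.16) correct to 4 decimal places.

0.7988

RK4: k1 = f(t_n, p_n); k2 = f(t_n + h/2, p_n + (h/2)·k1); k3 = f(t_n + h/2, p_n + (h/2)·k2); k4 = f(t_n + h, p_n + h·k3); p_{n+1} = p_n + (h/6)·(k1 + 2k2 + 2k3 + k4).
t=0.000000, p=0.700000:
  k1 = f(0.000000, 0.700000) = 0.658000
  k2 = f(0.080000, 0.752640) = 0.619482
  k3 = f(0.080000, 0.749559) = 0.616585
  k4 = f(0.160000, 0.798654) = 0.574734
  p ← 0.700000 + (0.16/6)·(k1 + 2k2 + 2k3 + k4) = 0.798796
p(0.16) ≈ 0.7988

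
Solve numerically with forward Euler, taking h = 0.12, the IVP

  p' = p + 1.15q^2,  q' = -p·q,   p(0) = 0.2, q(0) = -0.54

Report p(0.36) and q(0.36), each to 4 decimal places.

Euler on (p,q): p_{n+1} = p_n + h·p', q_{n+1} = q_n + h·q'.
0.000000: (0.200000, -0.540000); f=(0.535340, 0.108000) → (0.264241, -0.527040)
0.120000: (0.264241, -0.527040); f=(0.583678, 0.139265) → (0.334282, -0.510328)
0.240000: (0.334282, -0.510328); f=(0.633782, 0.170594) → (0.410336, -0.489857)
(p(0.36), q(0.36)) ≈ (0.4103, -0.4899)

0.4103, -0.4899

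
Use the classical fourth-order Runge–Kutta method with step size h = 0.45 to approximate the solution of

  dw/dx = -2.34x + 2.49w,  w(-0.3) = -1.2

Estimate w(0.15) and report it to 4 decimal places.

-3.4308

RK4: k1 = f(x_n, w_n); k2 = f(x_n + h/2, w_n + (h/2)·k1); k3 = f(x_n + h/2, w_n + (h/2)·k2); k4 = f(x_n + h, w_n + h·k3); w_{n+1} = w_n + (h/6)·(k1 + 2k2 + 2k3 + k4).
x=-0.300000, w=-1.200000:
  k1 = f(-0.300000, -1.200000) = -2.286000
  k2 = f(-0.075000, -1.714350) = -4.093232
  k3 = f(-0.075000, -2.120977) = -5.105733
  k4 = f(0.150000, -3.497580) = -9.059974
  w ← -1.200000 + (0.45/6)·(k1 + 2k2 + 2k3 + k4) = -3.430793
w(0.15) ≈ -3.4308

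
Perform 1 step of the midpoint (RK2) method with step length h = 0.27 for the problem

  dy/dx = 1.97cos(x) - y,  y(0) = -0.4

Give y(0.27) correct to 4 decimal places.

0.1487

Midpoint: k1 = f(x_n, y_n); k2 = f(x_n + h/2, y_n + (h/2)·k1); y_{n+1} = y_n + h·k2.
x=0.000000, y=-0.400000:
  k1 = f(0.000000, -0.400000) = 2.370000
  k2 = f(0.135000, -0.080050) = 2.032126
  y ← -0.400000 + 0.27·2.032126 = 0.148674
y(0.27) ≈ 0.1487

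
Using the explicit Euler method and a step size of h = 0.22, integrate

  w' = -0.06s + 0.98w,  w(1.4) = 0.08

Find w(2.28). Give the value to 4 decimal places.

Euler: w_{n+1} = w_n + h·f(s_n, w_n).
s=1.400000, w=0.080000: f=-0.005600 → w ← 0.080000 + 0.22·(-0.005600) = 0.078768
s=1.620000, w=0.078768: f=-0.020007 → w ← 0.078768 + 0.22·(-0.020007) = 0.074366
s=1.840000, w=0.074366: f=-0.037521 → w ← 0.074366 + 0.22·(-0.037521) = 0.066112
s=2.060000, w=0.066112: f=-0.058810 → w ← 0.066112 + 0.22·(-0.058810) = 0.053173
w(2.28) ≈ 0.0532

0.0532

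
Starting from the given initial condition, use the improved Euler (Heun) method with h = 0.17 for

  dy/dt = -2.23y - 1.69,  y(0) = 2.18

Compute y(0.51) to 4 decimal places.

Heun: k1 = f(t_n, y_n); k2 = f(t_n + h, y_n + h·k1); y_{n+1} = y_n + (h/2)·(k1 + k2).
t=0.000000, y=2.180000:
  k1 = f(0.000000, 2.180000) = -6.551400
  k2 = f(0.170000, 1.066262) = -4.067764
  y ← 2.180000 + (0.17/2)·(-6.551400 + (-4.067764)) = 1.277371
t=0.170000, y=1.277371:
  k1 = f(0.170000, 1.277371) = -4.538537
  k2 = f(0.340000, 0.505820) = -2.817978
  y ← 1.277371 + (0.17/2)·(-4.538537 + (-2.817978)) = 0.652067
t=0.340000, y=0.652067:
  k1 = f(0.340000, 0.652067) = -3.144110
  k2 = f(0.510000, 0.117569) = -1.952178
  y ← 0.652067 + (0.17/2)·(-3.144110 + (-1.952178)) = 0.218883
y(0.51) ≈ 0.2189

0.2189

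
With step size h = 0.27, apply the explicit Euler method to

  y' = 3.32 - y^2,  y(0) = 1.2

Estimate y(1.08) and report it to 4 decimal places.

Euler: y_{n+1} = y_n + h·f(s_n, y_n).
s=0.000000, y=1.200000: f=1.880000 → y ← 1.200000 + 0.27·1.880000 = 1.707600
s=0.270000, y=1.707600: f=0.404102 → y ← 1.707600 + 0.27·0.404102 = 1.816708
s=0.540000, y=1.816708: f=0.019573 → y ← 1.816708 + 0.27·0.019573 = 1.821992
s=0.810000, y=1.821992: f=0.000344 → y ← 1.821992 + 0.27·0.000344 = 1.822085
y(1.08) ≈ 1.8221

1.8221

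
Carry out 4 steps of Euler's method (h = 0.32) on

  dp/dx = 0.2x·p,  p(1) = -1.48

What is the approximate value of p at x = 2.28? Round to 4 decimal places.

-2.1237

Euler: p_{n+1} = p_n + h·f(x_n, p_n).
x=1.000000, p=-1.480000: f=-0.296000 → p ← -1.480000 + 0.32·(-0.296000) = -1.574720
x=1.320000, p=-1.574720: f=-0.415726 → p ← -1.574720 + 0.32·(-0.415726) = -1.707752
x=1.640000, p=-1.707752: f=-0.560143 → p ← -1.707752 + 0.32·(-0.560143) = -1.886998
x=1.960000, p=-1.886998: f=-0.739703 → p ← -1.886998 + 0.32·(-0.739703) = -2.123703
p(2.28) ≈ -2.1237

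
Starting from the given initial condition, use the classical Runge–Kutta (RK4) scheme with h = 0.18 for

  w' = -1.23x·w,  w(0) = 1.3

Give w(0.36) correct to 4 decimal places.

RK4: k1 = f(x_n, w_n); k2 = f(x_n + h/2, w_n + (h/2)·k1); k3 = f(x_n + h/2, w_n + (h/2)·k2); k4 = f(x_n + h, w_n + h·k3); w_{n+1} = w_n + (h/6)·(k1 + 2k2 + 2k3 + k4).
x=0.000000, w=1.300000:
  k1 = f(0.000000, 1.300000) = 0.000000
  k2 = f(0.090000, 1.300000) = -0.143910
  k3 = f(0.090000, 1.287048) = -0.142476
  k4 = f(0.180000, 1.274354) = -0.282142
  w ← 1.300000 + (0.18/6)·(k1 + 2k2 + 2k3 + k4) = 1.274353
x=0.180000, w=1.274353:
  k1 = f(0.180000, 1.274353) = -0.282142
  k2 = f(0.270000, 1.248960) = -0.414780
  k3 = f(0.270000, 1.237022) = -0.410815
  k4 = f(0.360000, 1.200406) = -0.531540
  w ← 1.274353 + (0.18/6)·(k1 + 2k2 + 2k3 + k4) = 1.200406
w(0.36) ≈ 1.2004

1.2004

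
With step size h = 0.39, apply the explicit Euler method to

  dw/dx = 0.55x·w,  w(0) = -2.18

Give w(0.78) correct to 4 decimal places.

-2.3624

Euler: w_{n+1} = w_n + h·f(x_n, w_n).
x=0.000000, w=-2.180000: f=0.000000 → w ← -2.180000 + 0.39·0.000000 = -2.180000
x=0.390000, w=-2.180000: f=-0.467610 → w ← -2.180000 + 0.39·(-0.467610) = -2.362368
w(0.78) ≈ -2.3624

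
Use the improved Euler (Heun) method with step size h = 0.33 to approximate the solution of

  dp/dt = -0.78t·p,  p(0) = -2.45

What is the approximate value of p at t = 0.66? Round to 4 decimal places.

-2.0640

Heun: k1 = f(t_n, p_n); k2 = f(t_n + h, p_n + h·k1); p_{n+1} = p_n + (h/2)·(k1 + k2).
t=0.000000, p=-2.450000:
  k1 = f(0.000000, -2.450000) = 0.000000
  k2 = f(0.330000, -2.450000) = 0.630630
  p ← -2.450000 + (0.33/2)·(0.000000 + 0.630630) = -2.345946
t=0.330000, p=-2.345946:
  k1 = f(0.330000, -2.345946) = 0.603847
  k2 = f(0.660000, -2.146677) = 1.105109
  p ← -2.345946 + (0.33/2)·(0.603847 + 1.105109) = -2.063968
p(0.66) ≈ -2.0640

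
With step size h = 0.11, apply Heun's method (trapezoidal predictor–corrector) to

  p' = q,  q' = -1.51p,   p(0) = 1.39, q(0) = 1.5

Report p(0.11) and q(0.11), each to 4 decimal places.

1.5423, 1.2554

Heun on (p,q): k1 = f(t_n, state_n); k2 = f(t_n + h, state_n + h·k1); state_{n+1} = state_n + (h/2)·(k1 + k2).
0.000000: (1.390000, 1.500000)
  k1 = (1.500000, -2.098900)
  predictor → (1.555000, 1.269121)
  k2 = (1.269121, -2.348050)
  → (1.542302, 1.255418)
(p(0.11), q(0.11)) ≈ (1.5423, 1.2554)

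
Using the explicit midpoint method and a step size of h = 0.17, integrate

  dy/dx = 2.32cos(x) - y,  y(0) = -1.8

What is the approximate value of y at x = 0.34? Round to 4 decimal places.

-0.6314

Midpoint: k1 = f(x_n, y_n); k2 = f(x_n + h/2, y_n + (h/2)·k1); y_{n+1} = y_n + h·k2.
x=0.000000, y=-1.800000:
  k1 = f(0.000000, -1.800000) = 4.120000
  k2 = f(0.085000, -1.449800) = 3.761424
  y ← -1.800000 + 0.17·3.761424 = -1.160558
x=0.170000, y=-1.160558:
  k1 = f(0.170000, -1.160558) = 3.447115
  k2 = f(0.255000, -0.867553) = 3.112532
  y ← -1.160558 + 0.17·3.112532 = -0.631427
y(0.34) ≈ -0.6314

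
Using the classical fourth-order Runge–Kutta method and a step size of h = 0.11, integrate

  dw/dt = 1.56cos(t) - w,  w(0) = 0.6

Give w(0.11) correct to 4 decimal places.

0.6997

RK4: k1 = f(t_n, w_n); k2 = f(t_n + h/2, w_n + (h/2)·k1); k3 = f(t_n + h/2, w_n + (h/2)·k2); k4 = f(t_n + h, w_n + h·k3); w_{n+1} = w_n + (h/6)·(k1 + 2k2 + 2k3 + k4).
t=0.000000, w=0.600000:
  k1 = f(0.000000, 0.600000) = 0.960000
  k2 = f(0.055000, 0.652800) = 0.904841
  k3 = f(0.055000, 0.649766) = 0.907875
  k4 = f(0.110000, 0.699866) = 0.850705
  w ← 0.600000 + (0.11/6)·(k1 + 2k2 + 2k3 + k4) = 0.699663
w(0.11) ≈ 0.6997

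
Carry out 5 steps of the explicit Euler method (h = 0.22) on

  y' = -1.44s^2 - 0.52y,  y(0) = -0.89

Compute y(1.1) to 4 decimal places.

Euler: y_{n+1} = y_n + h·f(s_n, y_n).
s=0.000000, y=-0.890000: f=0.462800 → y ← -0.890000 + 0.22·0.462800 = -0.788184
s=0.220000, y=-0.788184: f=0.340160 → y ← -0.788184 + 0.22·0.340160 = -0.713349
s=0.440000, y=-0.713349: f=0.092157 → y ← -0.713349 + 0.22·0.092157 = -0.693074
s=0.660000, y=-0.693074: f=-0.266865 → y ← -0.693074 + 0.22·(-0.266865) = -0.751785
s=0.880000, y=-0.751785: f=-0.724208 → y ← -0.751785 + 0.22·(-0.724208) = -0.911110
y(1.1) ≈ -0.9111

-0.9111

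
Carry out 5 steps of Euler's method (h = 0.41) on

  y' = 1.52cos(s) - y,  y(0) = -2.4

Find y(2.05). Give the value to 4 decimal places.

0.2491

Euler: y_{n+1} = y_n + h·f(s_n, y_n).
s=0.000000, y=-2.400000: f=3.920000 → y ← -2.400000 + 0.41·3.920000 = -0.792800
s=0.410000, y=-0.792800: f=2.186824 → y ← -0.792800 + 0.41·2.186824 = 0.103798
s=0.820000, y=0.103798: f=0.933179 → y ← 0.103798 + 0.41·0.933179 = 0.486401
s=1.230000, y=0.486401: f=0.021640 → y ← 0.486401 + 0.41·0.021640 = 0.495273
s=1.640000, y=0.495273: f=-0.600379 → y ← 0.495273 + 0.41·(-0.600379) = 0.249118
y(2.05) ≈ 0.2491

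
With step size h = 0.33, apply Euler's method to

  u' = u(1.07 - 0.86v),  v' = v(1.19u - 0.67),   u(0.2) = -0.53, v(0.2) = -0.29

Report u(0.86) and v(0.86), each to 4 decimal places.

-1.0651, -0.0795

Euler on (u,v): u_{n+1} = u_n + h·u', v_{n+1} = v_n + h·v'.
0.200000: (-0.530000, -0.290000); f=(-0.699282, 0.377203) → (-0.760763, -0.165523)
0.530000: (-0.760763, -0.165523); f=(-0.922311, 0.260750) → (-1.065126, -0.079476)
(u(0.86), v(0.86)) ≈ (-1.0651, -0.0795)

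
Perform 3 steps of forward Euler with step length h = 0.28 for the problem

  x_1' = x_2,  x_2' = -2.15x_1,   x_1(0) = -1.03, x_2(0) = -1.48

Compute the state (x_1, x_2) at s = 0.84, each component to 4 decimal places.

Euler on (x_1,x_2): x_1_{n+1} = x_1_n + h·x_1', x_2_{n+1} = x_2_n + h·x_2'.
0.000000: (-1.030000, -1.480000); f=(-1.480000, 2.214500) → (-1.444400, -0.859940)
0.280000: (-1.444400, -0.859940); f=(-0.859940, 3.105460) → (-1.685183, 0.009589)
0.560000: (-1.685183, 0.009589); f=(0.009589, 3.623144) → (-1.682498, 1.024069)
(x_1(0.84), x_2(0.84)) ≈ (-1.6825, 1.0241)

-1.6825, 1.0241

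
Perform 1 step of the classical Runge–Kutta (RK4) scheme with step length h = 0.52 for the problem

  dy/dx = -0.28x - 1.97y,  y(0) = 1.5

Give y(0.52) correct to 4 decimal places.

RK4: k1 = f(x_n, y_n); k2 = f(x_n + h/2, y_n + (h/2)·k1); k3 = f(x_n + h/2, y_n + (h/2)·k2); k4 = f(x_n + h, y_n + h·k3); y_{n+1} = y_n + (h/6)·(k1 + 2k2 + 2k3 + k4).
x=0.000000, y=1.500000:
  k1 = f(0.000000, 1.500000) = -2.955000
  k2 = f(0.260000, 0.731700) = -1.514249
  k3 = f(0.260000, 1.106295) = -2.252202
  k4 = f(0.520000, 0.328855) = -0.793445
  y ← 1.500000 + (0.52/6)·(k1 + 2k2 + 2k3 + k4) = 0.522283
y(0.52) ≈ 0.5223

0.5223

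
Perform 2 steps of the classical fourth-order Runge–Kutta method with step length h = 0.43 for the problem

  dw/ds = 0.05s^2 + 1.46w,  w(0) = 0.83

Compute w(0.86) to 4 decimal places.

2.9254

RK4: k1 = f(s_n, w_n); k2 = f(s_n + h/2, w_n + (h/2)·k1); k3 = f(s_n + h/2, w_n + (h/2)·k2); k4 = f(s_n + h, w_n + h·k3); w_{n+1} = w_n + (h/6)·(k1 + 2k2 + 2k3 + k4).
s=0.000000, w=0.830000:
  k1 = f(0.000000, 0.830000) = 1.211800
  k2 = f(0.215000, 1.090537) = 1.594495
  k3 = f(0.215000, 1.172816) = 1.714623
  k4 = f(0.430000, 1.567288) = 2.297486
  w ← 0.830000 + (0.43/6)·(k1 + 2k2 + 2k3 + k4) = 1.555806
s=0.430000, w=1.555806:
  k1 = f(0.430000, 1.555806) = 2.280721
  k2 = f(0.645000, 2.046161) = 3.008196
  k3 = f(0.645000, 2.202568) = 3.236550
  k4 = f(0.860000, 2.947523) = 4.340363
  w ← 1.555806 + (0.43/6)·(k1 + 2k2 + 2k3 + k4) = 2.925397
w(0.86) ≈ 2.9254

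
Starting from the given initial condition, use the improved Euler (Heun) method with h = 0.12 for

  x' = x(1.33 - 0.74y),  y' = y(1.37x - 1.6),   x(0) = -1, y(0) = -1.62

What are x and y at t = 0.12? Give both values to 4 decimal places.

-1.3161, -1.1195

Heun on (x,y): k1 = f(t_n, state_n); k2 = f(t_n + h, state_n + h·k1); state_{n+1} = state_n + (h/2)·(k1 + k2).
0.000000: (-1.000000, -1.620000)
  k1 = (-2.528800, 4.811400)
  predictor → (-1.303456, -1.042632)
  k2 = (-2.739275, 3.530075)
  → (-1.316084, -1.119511)
(x(0.12), y(0.12)) ≈ (-1.3161, -1.1195)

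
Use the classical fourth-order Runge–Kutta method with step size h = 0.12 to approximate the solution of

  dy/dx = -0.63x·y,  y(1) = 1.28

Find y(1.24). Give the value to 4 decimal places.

1.0806

RK4: k1 = f(x_n, y_n); k2 = f(x_n + h/2, y_n + (h/2)·k1); k3 = f(x_n + h/2, y_n + (h/2)·k2); k4 = f(x_n + h, y_n + h·k3); y_{n+1} = y_n + (h/6)·(k1 + 2k2 + 2k3 + k4).
x=1.000000, y=1.280000:
  k1 = f(1.000000, 1.280000) = -0.806400
  k2 = f(1.060000, 1.231616) = -0.822473
  k3 = f(1.060000, 1.230652) = -0.821829
  k4 = f(1.120000, 1.181381) = -0.833582
  y ← 1.280000 + (0.12/6)·(k1 + 2k2 + 2k3 + k4) = 1.181428
x=1.120000, y=1.181428:
  k1 = f(1.120000, 1.181428) = -0.833616
  k2 = f(1.180000, 1.131411) = -0.841091
  k3 = f(1.180000, 1.130963) = -0.840758
  k4 = f(1.240000, 1.080537) = -0.844116
  y ← 1.181428 + (0.12/6)·(k1 + 2k2 + 2k3 + k4) = 1.080600
y(1.24) ≈ 1.0806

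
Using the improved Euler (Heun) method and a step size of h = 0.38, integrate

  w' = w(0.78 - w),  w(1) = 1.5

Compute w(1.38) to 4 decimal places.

1.2307

Heun: k1 = f(t_n, w_n); k2 = f(t_n + h, w_n + h·k1); w_{n+1} = w_n + (h/2)·(k1 + k2).
t=1.000000, w=1.500000:
  k1 = f(1.000000, 1.500000) = -1.080000
  k2 = f(1.380000, 1.089600) = -0.337340
  w ← 1.500000 + (0.38/2)·(-1.080000 + (-0.337340)) = 1.230705
w(1.38) ≈ 1.2307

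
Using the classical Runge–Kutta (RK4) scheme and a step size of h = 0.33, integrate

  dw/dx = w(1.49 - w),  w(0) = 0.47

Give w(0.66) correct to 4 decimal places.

RK4: k1 = f(x_n, w_n); k2 = f(x_n + h/2, w_n + (h/2)·k1); k3 = f(x_n + h/2, w_n + (h/2)·k2); k4 = f(x_n + h, w_n + h·k3); w_{n+1} = w_n + (h/6)·(k1 + 2k2 + 2k3 + k4).
x=0.000000, w=0.470000:
  k1 = f(0.000000, 0.470000) = 0.479400
  k2 = f(0.165000, 0.549101) = 0.516649
  k3 = f(0.165000, 0.555247) = 0.519019
  k4 = f(0.330000, 0.641276) = 0.544266
  w ← 0.470000 + (0.33/6)·(k1 + 2k2 + 2k3 + k4) = 0.640225
x=0.330000, w=0.640225:
  k1 = f(0.330000, 0.640225) = 0.544047
  k2 = f(0.495000, 0.729993) = 0.554800
  k3 = f(0.495000, 0.731767) = 0.554850
  k4 = f(0.660000, 0.823326) = 0.548890
  w ← 0.640225 + (0.33/6)·(k1 + 2k2 + 2k3 + k4) = 0.822398
w(0.66) ≈ 0.8224

0.8224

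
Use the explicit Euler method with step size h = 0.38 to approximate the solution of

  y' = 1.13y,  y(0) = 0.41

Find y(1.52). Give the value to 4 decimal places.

1.7116

Euler: y_{n+1} = y_n + h·f(x_n, y_n).
x=0.000000, y=0.410000: f=0.463300 → y ← 0.410000 + 0.38·0.463300 = 0.586054
x=0.380000, y=0.586054: f=0.662241 → y ← 0.586054 + 0.38·0.662241 = 0.837706
x=0.760000, y=0.837706: f=0.946607 → y ← 0.837706 + 0.38·0.946607 = 1.197416
x=1.140000, y=1.197416: f=1.353080 → y ← 1.197416 + 0.38·1.353080 = 1.711587
y(1.52) ≈ 1.7116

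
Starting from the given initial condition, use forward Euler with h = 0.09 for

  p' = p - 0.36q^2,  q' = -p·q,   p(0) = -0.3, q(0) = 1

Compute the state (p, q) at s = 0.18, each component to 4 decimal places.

-0.4259, 1.0602

Euler on (p,q): p_{n+1} = p_n + h·p', q_{n+1} = q_n + h·q'.
0.000000: (-0.300000, 1.000000); f=(-0.660000, 0.300000) → (-0.359400, 1.027000)
0.090000: (-0.359400, 1.027000); f=(-0.739102, 0.369104) → (-0.425919, 1.060219)
(p(0.18), q(0.18)) ≈ (-0.4259, 1.0602)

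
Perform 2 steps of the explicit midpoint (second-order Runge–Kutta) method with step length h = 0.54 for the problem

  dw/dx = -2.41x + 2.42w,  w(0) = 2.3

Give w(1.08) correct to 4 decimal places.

20.3526

Midpoint: k1 = f(x_n, w_n); k2 = f(x_n + h/2, w_n + (h/2)·k1); w_{n+1} = w_n + h·k2.
x=0.000000, w=2.300000:
  k1 = f(0.000000, 2.300000) = 5.566000
  k2 = f(0.270000, 3.802820) = 8.552124
  w ← 2.300000 + 0.54·8.552124 = 6.918147
x=0.540000, w=6.918147:
  k1 = f(0.540000, 6.918147) = 15.440516
  k2 = f(0.810000, 11.087087) = 24.878649
  w ← 6.918147 + 0.54·24.878649 = 20.352618
w(1.08) ≈ 20.3526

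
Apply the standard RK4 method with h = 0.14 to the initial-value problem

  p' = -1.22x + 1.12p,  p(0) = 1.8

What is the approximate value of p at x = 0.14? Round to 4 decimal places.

RK4: k1 = f(x_n, p_n); k2 = f(x_n + h/2, p_n + (h/2)·k1); k3 = f(x_n + h/2, p_n + (h/2)·k2); k4 = f(x_n + h, p_n + h·k3); p_{n+1} = p_n + (h/6)·(k1 + 2k2 + 2k3 + k4).
x=0.000000, p=1.800000:
  k1 = f(0.000000, 1.800000) = 2.016000
  k2 = f(0.070000, 1.941120) = 2.088654
  k3 = f(0.070000, 1.946206) = 2.094351
  k4 = f(0.140000, 2.093209) = 2.173594
  p ← 1.800000 + (0.14/6)·(k1 + 2k2 + 2k3 + k4) = 2.092964
p(0.14) ≈ 2.0930

2.0930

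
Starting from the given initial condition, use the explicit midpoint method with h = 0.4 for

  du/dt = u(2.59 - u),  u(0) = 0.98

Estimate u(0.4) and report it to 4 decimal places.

Midpoint: k1 = f(t_n, u_n); k2 = f(t_n + h/2, u_n + (h/2)·k1); u_{n+1} = u_n + h·k2.
t=0.000000, u=0.980000:
  k1 = f(0.000000, 0.980000) = 1.577800
  k2 = f(0.200000, 1.295560) = 1.677025
  u ← 0.980000 + 0.4·1.677025 = 1.650810
u(0.4) ≈ 1.6508

1.6508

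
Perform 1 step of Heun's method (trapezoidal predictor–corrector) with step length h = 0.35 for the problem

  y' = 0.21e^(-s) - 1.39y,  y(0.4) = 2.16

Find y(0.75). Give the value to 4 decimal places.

Heun: k1 = f(s_n, y_n); k2 = f(s_n + h, y_n + h·k1); y_{n+1} = y_n + (h/2)·(k1 + k2).
s=0.400000, y=2.160000:
  k1 = f(0.400000, 2.160000) = -2.861633
  k2 = f(0.750000, 1.158429) = -1.511019
  y ← 2.160000 + (0.35/2)·(-2.861633 + (-1.511019)) = 1.394786
y(0.75) ≈ 1.3948

1.3948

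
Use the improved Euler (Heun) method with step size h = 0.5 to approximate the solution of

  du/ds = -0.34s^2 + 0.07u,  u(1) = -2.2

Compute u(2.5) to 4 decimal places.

Heun: k1 = f(s_n, u_n); k2 = f(s_n + h, u_n + h·k1); u_{n+1} = u_n + (h/2)·(k1 + k2).
s=1.000000, u=-2.200000:
  k1 = f(1.000000, -2.200000) = -0.494000
  k2 = f(1.500000, -2.447000) = -0.936290
  u ← -2.200000 + (0.5/2)·(-0.494000 + (-0.936290)) = -2.557573
s=1.500000, u=-2.557573:
  k1 = f(1.500000, -2.557573) = -0.944030
  k2 = f(2.000000, -3.029588) = -1.572071
  u ← -2.557573 + (0.5/2)·(-0.944030 + (-1.572071)) = -3.186598
s=2.000000, u=-3.186598:
  k1 = f(2.000000, -3.186598) = -1.583062
  k2 = f(2.500000, -3.978129) = -2.403469
  u ← -3.186598 + (0.5/2)·(-1.583062 + (-2.403469)) = -4.183231
u(2.5) ≈ -4.1832

-4.1832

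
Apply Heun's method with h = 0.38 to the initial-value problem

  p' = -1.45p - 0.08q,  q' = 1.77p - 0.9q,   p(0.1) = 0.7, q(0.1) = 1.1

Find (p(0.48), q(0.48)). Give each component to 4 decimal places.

Heun on (p,q): k1 = f(s_n, state_n); k2 = f(s_n + h, state_n + h·k1); state_{n+1} = state_n + (h/2)·(k1 + k2).
0.100000: (0.700000, 1.100000)
  k1 = (-1.103000, 0.249000)
  predictor → (0.280860, 1.194620)
  k2 = (-0.502817, -0.578036)
  → (0.394895, 1.037483)
(p(0.48), q(0.48)) ≈ (0.3949, 1.0375)

0.3949, 1.0375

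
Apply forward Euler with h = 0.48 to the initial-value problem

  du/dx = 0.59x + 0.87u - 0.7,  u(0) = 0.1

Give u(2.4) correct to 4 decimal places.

-1.1737

Euler: u_{n+1} = u_n + h·f(x_n, u_n).
x=0.000000, u=0.100000: f=-0.613000 → u ← 0.100000 + 0.48·(-0.613000) = -0.194240
x=0.480000, u=-0.194240: f=-0.585789 → u ← -0.194240 + 0.48·(-0.585789) = -0.475419
x=0.960000, u=-0.475419: f=-0.547214 → u ← -0.475419 + 0.48·(-0.547214) = -0.738081
x=1.440000, u=-0.738081: f=-0.492531 → u ← -0.738081 + 0.48·(-0.492531) = -0.974496
x=1.920000, u=-0.974496: f=-0.415012 → u ← -0.974496 + 0.48·(-0.415012) = -1.173702
u(2.4) ≈ -1.1737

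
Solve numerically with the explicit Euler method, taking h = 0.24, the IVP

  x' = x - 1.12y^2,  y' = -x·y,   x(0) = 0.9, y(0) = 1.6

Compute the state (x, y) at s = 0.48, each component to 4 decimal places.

0.1076, 1.1256

Euler on (x,y): x_{n+1} = x_n + h·x', y_{n+1} = y_n + h·y'.
0.000000: (0.900000, 1.600000); f=(-1.967200, -1.440000) → (0.427872, 1.254400)
0.240000: (0.427872, 1.254400); f=(-1.334470, -0.536723) → (0.107599, 1.125587)
(x(0.48), y(0.48)) ≈ (0.1076, 1.1256)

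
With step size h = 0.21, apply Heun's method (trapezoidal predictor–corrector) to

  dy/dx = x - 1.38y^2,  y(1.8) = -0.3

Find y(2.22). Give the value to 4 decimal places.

0.4925

Heun: k1 = f(x_n, y_n); k2 = f(x_n + h, y_n + h·k1); y_{n+1} = y_n + (h/2)·(k1 + k2).
x=1.800000, y=-0.300000:
  k1 = f(1.800000, -0.300000) = 1.675800
  k2 = f(2.010000, 0.051918) = 2.006280
  y ← -0.300000 + (0.21/2)·(1.675800 + 2.006280) = 0.086618
x=2.010000, y=0.086618:
  k1 = f(2.010000, 0.086618) = 1.999646
  k2 = f(2.220000, 0.506544) = 1.865910
  y ← 0.086618 + (0.21/2)·(1.999646 + 1.865910) = 0.492502
y(2.22) ≈ 0.4925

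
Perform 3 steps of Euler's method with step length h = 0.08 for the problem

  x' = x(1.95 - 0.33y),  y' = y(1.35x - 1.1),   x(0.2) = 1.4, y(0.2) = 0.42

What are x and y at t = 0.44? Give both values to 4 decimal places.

2.0967, 0.5379

Euler on (x,y): x_{n+1} = x_n + h·x', y_{n+1} = y_n + h·y'.
0.200000: (1.400000, 0.420000); f=(2.535960, 0.331800) → (1.602877, 0.446544)
0.280000: (1.602877, 0.446544); f=(2.889411, 0.475071) → (1.834030, 0.484550)
0.360000: (1.834030, 0.484550); f=(3.283094, 0.666711) → (2.096677, 0.537887)
(x(0.44), y(0.44)) ≈ (2.0967, 0.5379)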